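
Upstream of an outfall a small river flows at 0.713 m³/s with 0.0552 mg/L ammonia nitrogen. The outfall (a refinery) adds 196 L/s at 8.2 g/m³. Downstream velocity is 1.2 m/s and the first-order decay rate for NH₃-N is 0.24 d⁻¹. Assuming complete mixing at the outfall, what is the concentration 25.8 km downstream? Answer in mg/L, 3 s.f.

1.71 mg/L

196 L/s = 0.196 m³/s.
After complete mixing, C₀ = (0.196·8.2 + 0.713·0.0552) / 0.909 = 1.811 mg/L.
Travel time t = 2.58e+04 m / 1.2 m/s = 2.15e+04 s = 0.2488 d.
C = 1.811·exp(−0.24·0.2488) = 1.811·0.942 = 1.706 mg/L.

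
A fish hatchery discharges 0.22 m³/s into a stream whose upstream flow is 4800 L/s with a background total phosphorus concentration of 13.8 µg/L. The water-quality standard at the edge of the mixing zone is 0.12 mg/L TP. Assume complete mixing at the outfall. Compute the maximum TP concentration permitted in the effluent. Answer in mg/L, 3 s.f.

4800 L/s = 4.8 m³/s.
13.8 µg/L = 0.0138 mg/L.
Mass balance: 0.12·5.02 = 0.22·Cₑ + 4.8·0.0138.
Cₑ = (0.6024 − 0.06624) / 0.22 = 2.437 mg/L.

2.44 mg/L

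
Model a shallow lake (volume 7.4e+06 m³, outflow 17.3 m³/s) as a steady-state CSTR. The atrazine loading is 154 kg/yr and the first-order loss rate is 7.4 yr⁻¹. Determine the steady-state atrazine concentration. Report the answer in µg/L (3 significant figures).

Outflow Q = 17.3 m³/s × 3.156e+07 s/yr = 5.459e+08 m³/yr.
Steady-state CSTR mass balance: W = Q·C + k·V·C, so C = W/(Q + kV).
Q + kV = 5.459e+08 + 7.4·7.4e+06 = 6.007e+08 m³/yr.
C = 154/6.007e+08 = 2.564e-07 kg/m³ = 0.0002564 mg/L = 0.2564 µg/L.

0.256 µg/L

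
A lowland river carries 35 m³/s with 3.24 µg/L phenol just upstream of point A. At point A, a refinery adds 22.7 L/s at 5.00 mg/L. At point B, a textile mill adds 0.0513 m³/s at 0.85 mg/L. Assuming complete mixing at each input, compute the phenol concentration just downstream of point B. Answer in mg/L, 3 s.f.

0.00771 mg/L

3.24 µg/L = 0.00324 mg/L.
22.7 L/s = 0.0227 m³/s.
After input A: C = (35·0.00324 + 0.0227·5) / 35.02 = 0.006479 mg/L.
After input B: C = (35.02·0.006479 + 0.0513·0.85) / 35.07 = 0.007712 mg/L.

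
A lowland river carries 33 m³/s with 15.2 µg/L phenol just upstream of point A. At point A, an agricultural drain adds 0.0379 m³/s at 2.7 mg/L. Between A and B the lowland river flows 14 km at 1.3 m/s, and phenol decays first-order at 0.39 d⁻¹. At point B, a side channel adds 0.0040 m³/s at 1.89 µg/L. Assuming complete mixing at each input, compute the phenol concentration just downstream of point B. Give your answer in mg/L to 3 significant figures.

15.2 µg/L = 0.0152 mg/L.
After input A: C = (33·0.0152 + 0.0379·2.7) / 33.04 = 0.01828 mg/L.
Over the 14 km reach to input B (t = 1.077e+04 s = 0.1246 d), decay gives C = 0.01828·exp(−0.39·0.1246) = 0.01741 mg/L.
1.89 µg/L = 0.00189 mg/L.
After input B: C = (33.04·0.01741 + 0.004·0.00189) / 33.04 = 0.01741 mg/L.

0.0174 mg/L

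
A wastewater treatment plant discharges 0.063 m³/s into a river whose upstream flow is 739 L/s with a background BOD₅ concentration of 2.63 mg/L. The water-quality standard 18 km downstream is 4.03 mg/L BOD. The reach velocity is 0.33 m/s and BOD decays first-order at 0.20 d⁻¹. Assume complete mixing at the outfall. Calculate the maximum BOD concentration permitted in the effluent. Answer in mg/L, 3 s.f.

739 L/s = 0.739 m³/s.
Travel time to the compliance point: t = 1.8e+04/0.33 = 5.455e+04 s = 0.6313 d; decay factor exp(−0.20·0.6313) = 0.8814.
So the concentration just after mixing may be at most 4.03/0.8814 = 4.572 mg/L.
Mass balance: 4.572·0.802 = 0.063·Cₑ + 0.739·2.63.
Cₑ = (3.667 − 1.944) / 0.063 = 27.36 mg/L.

27.4 mg/L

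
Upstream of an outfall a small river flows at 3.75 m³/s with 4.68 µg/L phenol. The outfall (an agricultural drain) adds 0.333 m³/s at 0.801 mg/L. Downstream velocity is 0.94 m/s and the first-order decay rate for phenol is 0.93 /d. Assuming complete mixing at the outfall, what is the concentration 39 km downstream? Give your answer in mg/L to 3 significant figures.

0.0445 mg/L

4.68 µg/L = 0.00468 mg/L.
After complete mixing, C₀ = (0.333·0.801 + 3.75·0.00468) / 4.083 = 0.06963 mg/L.
Travel time t = 3.9e+04 m / 0.94 m/s = 4.149e+04 s = 0.4802 d.
C = 0.06963·exp(−0.93·0.4802) = 0.06963·0.6398 = 0.04455 mg/L.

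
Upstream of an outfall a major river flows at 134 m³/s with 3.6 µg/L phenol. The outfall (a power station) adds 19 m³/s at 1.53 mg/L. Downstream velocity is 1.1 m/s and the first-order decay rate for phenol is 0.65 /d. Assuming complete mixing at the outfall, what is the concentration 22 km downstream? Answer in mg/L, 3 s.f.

3.6 µg/L = 0.0036 mg/L.
After complete mixing, C₀ = (19·1.53 + 134·0.0036) / 153 = 0.1932 mg/L.
Travel time t = 2.2e+04 m / 1.1 m/s = 2e+04 s = 0.2315 d.
C = 0.1932·exp(−0.65·0.2315) = 0.1932·0.8603 = 0.1662 mg/L.

0.166 mg/L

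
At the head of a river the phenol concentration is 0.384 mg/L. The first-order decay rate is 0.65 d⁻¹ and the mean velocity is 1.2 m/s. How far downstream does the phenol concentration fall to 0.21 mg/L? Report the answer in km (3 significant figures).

From C = C₀·e^(−kt), t = ln(C₀/C)/k = ln(0.384/0.21)/0.65 = 0.6035/0.65 = 0.9285 d.
Distance = v·t = 1.2 m/s × 8.022e+04 s = 9.627e+04 m = 96.27 km.

96.3 km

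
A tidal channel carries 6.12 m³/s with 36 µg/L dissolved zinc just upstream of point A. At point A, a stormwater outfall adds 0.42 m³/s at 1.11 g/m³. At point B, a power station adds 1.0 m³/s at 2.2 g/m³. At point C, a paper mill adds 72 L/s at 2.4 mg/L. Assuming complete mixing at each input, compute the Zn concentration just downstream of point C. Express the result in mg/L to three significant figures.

0.402 mg/L

36 µg/L = 0.036 mg/L.
After input A: C = (6.12·0.036 + 0.42·1.11) / 6.54 = 0.105 mg/L.
After input B: C = (6.54·0.105 + 1·2.2) / 7.54 = 0.3828 mg/L.
72 L/s = 0.072 m³/s.
After input C: C = (7.54·0.3828 + 0.072·2.4) / 7.612 = 0.4019 mg/L.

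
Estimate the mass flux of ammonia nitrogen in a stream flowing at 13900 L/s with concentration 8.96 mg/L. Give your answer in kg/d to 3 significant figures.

13900 L/s = 13.9 m³/s.
Mass flux = Q·C = 13.9 m³/s × 8.96 g/m³ = 124.5 g/s.
= 124.5 g/s × 86.4 = 1.076e+04 kg/d.

10800 kg/d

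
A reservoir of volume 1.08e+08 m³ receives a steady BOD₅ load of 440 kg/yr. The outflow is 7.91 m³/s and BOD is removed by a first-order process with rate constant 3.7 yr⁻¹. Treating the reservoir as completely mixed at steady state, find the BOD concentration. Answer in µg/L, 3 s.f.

Outflow Q = 7.91 m³/s × 3.156e+07 s/yr = 2.496e+08 m³/yr.
Steady-state CSTR mass balance: W = Q·C + k·V·C, so C = W/(Q + kV).
Q + kV = 2.496e+08 + 3.7·1.08e+08 = 6.492e+08 m³/yr.
C = 440/6.492e+08 = 6.777e-07 kg/m³ = 0.0006777 mg/L = 0.6777 µg/L.

0.678 µg/L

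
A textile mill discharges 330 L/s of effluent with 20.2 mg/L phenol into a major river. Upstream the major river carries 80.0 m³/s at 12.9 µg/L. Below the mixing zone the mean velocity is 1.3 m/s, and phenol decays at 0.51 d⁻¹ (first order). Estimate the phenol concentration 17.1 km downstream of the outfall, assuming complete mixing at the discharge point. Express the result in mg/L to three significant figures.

0.0887 mg/L

330 L/s = 0.33 m³/s.
12.9 µg/L = 0.0129 mg/L.
After complete mixing, C₀ = (0.33·20.2 + 80·0.0129) / 80.33 = 0.09583 mg/L.
Travel time t = 1.71e+04 m / 1.3 m/s = 1.315e+04 s = 0.1522 d.
C = 0.09583·exp(−0.51·0.1522) = 0.09583·0.9253 = 0.08867 mg/L.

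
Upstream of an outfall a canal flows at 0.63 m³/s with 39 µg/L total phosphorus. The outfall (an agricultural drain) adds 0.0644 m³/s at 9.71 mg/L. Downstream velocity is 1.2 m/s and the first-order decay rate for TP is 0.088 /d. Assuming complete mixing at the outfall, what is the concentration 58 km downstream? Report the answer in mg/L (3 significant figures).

0.891 mg/L

39 µg/L = 0.039 mg/L.
After complete mixing, C₀ = (0.0644·9.71 + 0.63·0.039) / 0.6944 = 0.9359 mg/L.
Travel time t = 5.8e+04 m / 1.2 m/s = 4.833e+04 s = 0.5594 d.
C = 0.9359·exp(−0.088·0.5594) = 0.9359·0.952 = 0.8909 mg/L.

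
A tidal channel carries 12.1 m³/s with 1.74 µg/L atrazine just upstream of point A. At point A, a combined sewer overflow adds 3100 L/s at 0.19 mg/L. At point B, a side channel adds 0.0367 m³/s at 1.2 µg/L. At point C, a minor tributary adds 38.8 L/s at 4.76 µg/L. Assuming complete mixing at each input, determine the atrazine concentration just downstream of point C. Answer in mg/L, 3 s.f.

1.74 µg/L = 0.00174 mg/L.
3100 L/s = 3.1 m³/s.
After input A: C = (12.1·0.00174 + 3.1·0.19) / 15.2 = 0.04014 mg/L.
1.2 µg/L = 0.0012 mg/L.
After input B: C = (15.2·0.04014 + 0.0367·0.0012) / 15.24 = 0.04004 mg/L.
38.8 L/s = 0.0388 m³/s.
4.76 µg/L = 0.00476 mg/L.
After input C: C = (15.24·0.04004 + 0.0388·0.00476) / 15.28 = 0.03995 mg/L.

0.0400 mg/L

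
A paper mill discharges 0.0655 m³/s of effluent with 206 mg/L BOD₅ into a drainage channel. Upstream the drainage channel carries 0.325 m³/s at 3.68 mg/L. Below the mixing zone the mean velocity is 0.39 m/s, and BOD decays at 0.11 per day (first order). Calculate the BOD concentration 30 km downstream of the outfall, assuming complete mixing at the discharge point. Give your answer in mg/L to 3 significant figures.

After complete mixing, C₀ = (0.0655·206 + 0.325·3.68) / 0.3905 = 37.62 mg/L.
Travel time t = 3e+04 m / 0.39 m/s = 7.692e+04 s = 0.8903 d.
C = 37.62·exp(−0.11·0.8903) = 37.62·0.9067 = 34.11 mg/L.

34.1 mg/L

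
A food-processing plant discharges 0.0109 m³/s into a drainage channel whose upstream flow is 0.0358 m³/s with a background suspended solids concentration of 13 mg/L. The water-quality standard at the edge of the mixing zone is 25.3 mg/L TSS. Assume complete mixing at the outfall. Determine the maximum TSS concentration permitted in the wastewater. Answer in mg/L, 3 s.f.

65.7 mg/L

Mass balance: 25.3·0.0467 = 0.0109·Cₑ + 0.0358·13.
Cₑ = (1.182 − 0.4654) / 0.0109 = 65.7 mg/L.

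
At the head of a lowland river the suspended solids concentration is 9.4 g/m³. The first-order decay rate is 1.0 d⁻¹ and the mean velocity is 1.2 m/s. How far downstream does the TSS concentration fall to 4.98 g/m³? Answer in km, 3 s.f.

65.9 km

From C = C₀·e^(−kt), t = ln(C₀/C)/k = ln(9.4/4.98)/1.0 = 0.6353/1.0 = 0.6353 d.
Distance = v·t = 1.2 m/s × 5.489e+04 s = 6.587e+04 m = 65.87 km.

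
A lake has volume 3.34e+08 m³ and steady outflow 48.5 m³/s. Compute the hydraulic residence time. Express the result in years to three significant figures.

Q = 48.5 m³/s × 3.156e+07 s/yr = 1.531e+09 m³/yr.
Hydraulic residence time τ = V/Q = 3.34e+08/1.531e+09 = 0.2182 yr.

0.218 yr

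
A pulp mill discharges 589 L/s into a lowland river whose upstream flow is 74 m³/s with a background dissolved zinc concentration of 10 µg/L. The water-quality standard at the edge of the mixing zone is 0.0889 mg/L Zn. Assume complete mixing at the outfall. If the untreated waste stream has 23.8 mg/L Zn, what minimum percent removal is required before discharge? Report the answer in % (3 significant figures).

58.0 %

589 L/s = 0.589 m³/s.
10 µg/L = 0.01 mg/L.
Mass balance: 0.0889·74.59 = 0.589·Cₑ + 74·0.01.
Cₑ = (6.631 − 0.74) / 0.589 = 10 mg/L.
Required removal = 1 − 10/23.8 = 57.98 %.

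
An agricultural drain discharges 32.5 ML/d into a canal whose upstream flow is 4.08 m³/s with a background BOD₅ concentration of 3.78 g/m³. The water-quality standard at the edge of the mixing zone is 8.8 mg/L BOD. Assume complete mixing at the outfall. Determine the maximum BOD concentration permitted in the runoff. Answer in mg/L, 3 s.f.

32.5 ML/d = 0.3762 m³/s.
Mass balance: 8.8·4.456 = 0.3762·Cₑ + 4.08·3.78.
Cₑ = (39.21 − 15.42) / 0.3762 = 63.25 mg/L.

63.2 mg/L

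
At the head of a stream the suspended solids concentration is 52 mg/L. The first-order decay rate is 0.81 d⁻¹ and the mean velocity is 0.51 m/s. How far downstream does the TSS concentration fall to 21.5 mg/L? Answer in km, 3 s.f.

48.0 km

From C = C₀·e^(−kt), t = ln(C₀/C)/k = ln(52/21.5)/0.81 = 0.8832/0.81 = 1.09 d.
Distance = v·t = 0.51 m/s × 9.421e+04 s = 4.805e+04 m = 48.05 km.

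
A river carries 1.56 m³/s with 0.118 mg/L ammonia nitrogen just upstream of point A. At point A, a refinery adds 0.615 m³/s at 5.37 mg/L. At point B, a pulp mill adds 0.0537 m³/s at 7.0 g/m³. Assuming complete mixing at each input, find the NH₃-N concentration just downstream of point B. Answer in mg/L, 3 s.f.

1.73 mg/L

After input A: C = (1.56·0.118 + 0.615·5.37) / 2.175 = 1.603 mg/L.
After input B: C = (2.175·1.603 + 0.0537·7) / 2.229 = 1.733 mg/L.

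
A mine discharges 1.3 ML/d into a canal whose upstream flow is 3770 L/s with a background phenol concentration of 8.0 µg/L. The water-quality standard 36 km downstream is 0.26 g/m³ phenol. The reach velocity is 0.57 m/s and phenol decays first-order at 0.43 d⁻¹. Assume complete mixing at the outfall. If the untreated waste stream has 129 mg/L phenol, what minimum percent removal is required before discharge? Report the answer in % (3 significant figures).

32.1 %

1.3 ML/d = 0.01505 m³/s.
3770 L/s = 3.77 m³/s.
8.0 µg/L = 0.008 mg/L.
Travel time to the compliance point: t = 3.6e+04/0.57 = 6.316e+04 s = 0.731 d; decay factor exp(−0.43·0.731) = 0.7303.
So the concentration just after mixing may be at most 0.26/0.7303 = 0.356 mg/L.
Mass balance: 0.356·3.785 = 0.01505·Cₑ + 3.77·0.008.
Cₑ = (1.348 − 0.03016) / 0.01505 = 87.56 mg/L.
Required removal = 1 − 87.56/129 = 32.13 %.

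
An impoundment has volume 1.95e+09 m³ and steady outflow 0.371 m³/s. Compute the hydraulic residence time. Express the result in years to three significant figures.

Q = 0.371 m³/s × 3.156e+07 s/yr = 1.171e+07 m³/yr.
Hydraulic residence time τ = V/Q = 1.95e+09/1.171e+07 = 166.6 yr.

167 yr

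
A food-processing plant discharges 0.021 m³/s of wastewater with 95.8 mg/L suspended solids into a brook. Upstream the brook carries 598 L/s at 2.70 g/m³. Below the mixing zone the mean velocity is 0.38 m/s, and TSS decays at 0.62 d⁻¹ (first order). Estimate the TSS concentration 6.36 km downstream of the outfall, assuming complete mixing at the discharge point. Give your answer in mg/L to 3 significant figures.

5.20 mg/L

598 L/s = 0.598 m³/s.
After complete mixing, C₀ = (0.021·95.8 + 0.598·2.7) / 0.619 = 5.858 mg/L.
Travel time t = 6360 m / 0.38 m/s = 1.674e+04 s = 0.1937 d.
C = 5.858·exp(−0.62·0.1937) = 5.858·0.8868 = 5.195 mg/L.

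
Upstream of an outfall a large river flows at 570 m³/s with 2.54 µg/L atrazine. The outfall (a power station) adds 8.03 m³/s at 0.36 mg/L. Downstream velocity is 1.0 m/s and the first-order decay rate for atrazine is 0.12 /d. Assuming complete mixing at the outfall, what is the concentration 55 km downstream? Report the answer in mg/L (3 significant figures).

0.00695 mg/L

2.54 µg/L = 0.00254 mg/L.
After complete mixing, C₀ = (8.03·0.36 + 570·0.00254) / 578 = 0.007506 mg/L.
Travel time t = 5.5e+04 m / 1.0 m/s = 5.5e+04 s = 0.6366 d.
C = 0.007506·exp(−0.12·0.6366) = 0.007506·0.9265 = 0.006954 mg/L.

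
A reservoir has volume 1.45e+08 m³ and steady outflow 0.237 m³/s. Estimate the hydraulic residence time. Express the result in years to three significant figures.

19.4 yr

Q = 0.237 m³/s × 3.156e+07 s/yr = 7.479e+06 m³/yr.
Hydraulic residence time τ = V/Q = 1.45e+08/7.479e+06 = 19.39 yr.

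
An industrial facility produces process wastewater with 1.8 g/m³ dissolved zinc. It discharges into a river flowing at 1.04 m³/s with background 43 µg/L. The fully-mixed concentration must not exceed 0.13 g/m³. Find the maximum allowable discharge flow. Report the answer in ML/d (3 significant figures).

43 µg/L = 0.043 mg/L.
Mass balance at complete mixing: C_std·(Q_w + Q_r) = Q_w·C_e + Q_r·C_b.
Rearranging, Q_w = Q_r·(C_std − C_b)/(C_e − C_std) = 1.04·(0.13 − 0.043) / (1.8 − 0.13) = 0.05418 m³/s.
= 4.681 ML/d.

4.68 ML/d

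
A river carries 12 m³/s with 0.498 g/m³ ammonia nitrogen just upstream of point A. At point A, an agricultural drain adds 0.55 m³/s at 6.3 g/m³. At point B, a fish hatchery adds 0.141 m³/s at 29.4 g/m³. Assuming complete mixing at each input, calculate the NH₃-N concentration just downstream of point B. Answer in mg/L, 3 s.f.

1.07 mg/L

After input A: C = (12·0.498 + 0.55·6.3) / 12.55 = 0.7523 mg/L.
After input B: C = (12.55·0.7523 + 0.141·29.4) / 12.69 = 1.071 mg/L.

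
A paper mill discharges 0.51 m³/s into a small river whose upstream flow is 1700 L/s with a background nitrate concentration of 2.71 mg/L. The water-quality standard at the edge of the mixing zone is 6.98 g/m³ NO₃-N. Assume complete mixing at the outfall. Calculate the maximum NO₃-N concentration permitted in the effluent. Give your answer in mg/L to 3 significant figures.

21.2 mg/L

1700 L/s = 1.7 m³/s.
Mass balance: 6.98·2.21 = 0.51·Cₑ + 1.7·2.71.
Cₑ = (15.43 − 4.607) / 0.51 = 21.21 mg/L.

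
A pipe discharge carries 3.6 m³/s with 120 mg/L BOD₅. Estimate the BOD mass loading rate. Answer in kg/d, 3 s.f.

37300 kg/d

Mass flux = Q·C = 3.6 m³/s × 120 g/m³ = 432 g/s.
= 432 g/s × 86.4 = 3.732e+04 kg/d.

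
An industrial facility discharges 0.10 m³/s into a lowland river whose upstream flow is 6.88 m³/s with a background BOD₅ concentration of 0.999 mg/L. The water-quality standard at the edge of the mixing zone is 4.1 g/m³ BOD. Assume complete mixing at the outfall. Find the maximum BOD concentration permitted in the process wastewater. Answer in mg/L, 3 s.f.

Mass balance: 4.1·6.98 = 0.1·Cₑ + 6.88·0.999.
Cₑ = (28.62 − 6.873) / 0.1 = 217.4 mg/L.

217 mg/L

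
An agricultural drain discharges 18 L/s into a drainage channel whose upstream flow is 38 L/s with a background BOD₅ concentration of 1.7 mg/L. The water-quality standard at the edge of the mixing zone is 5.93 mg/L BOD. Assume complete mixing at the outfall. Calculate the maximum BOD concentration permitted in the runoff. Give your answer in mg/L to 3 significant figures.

14.9 mg/L

18 L/s = 0.018 m³/s.
38 L/s = 0.038 m³/s.
Mass balance: 5.93·0.056 = 0.018·Cₑ + 0.038·1.7.
Cₑ = (0.3321 − 0.0646) / 0.018 = 14.86 mg/L.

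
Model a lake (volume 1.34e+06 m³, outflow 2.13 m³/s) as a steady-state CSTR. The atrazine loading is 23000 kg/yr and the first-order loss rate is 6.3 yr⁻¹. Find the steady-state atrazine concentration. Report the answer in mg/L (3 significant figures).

Outflow Q = 2.13 m³/s × 3.156e+07 s/yr = 6.722e+07 m³/yr.
Steady-state CSTR mass balance: W = Q·C + k·V·C, so C = W/(Q + kV).
Q + kV = 6.722e+07 + 6.3·1.34e+06 = 7.566e+07 m³/yr.
C = 23000/7.566e+07 = 0.000304 kg/m³ = 0.304 mg/L.

0.304 mg/L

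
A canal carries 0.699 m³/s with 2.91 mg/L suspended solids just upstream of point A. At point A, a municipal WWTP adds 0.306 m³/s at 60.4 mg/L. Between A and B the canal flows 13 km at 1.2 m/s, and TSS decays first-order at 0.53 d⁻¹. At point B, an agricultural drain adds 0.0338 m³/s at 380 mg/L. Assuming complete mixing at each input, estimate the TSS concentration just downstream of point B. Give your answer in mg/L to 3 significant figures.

After input A: C = (0.699·2.91 + 0.306·60.4) / 1.005 = 20.41 mg/L.
Over the 13 km reach to input B (t = 1.083e+04 s = 0.1254 d), decay gives C = 20.41·exp(−0.53·0.1254) = 19.1 mg/L.
After input B: C = (1.005·19.1 + 0.0338·380) / 1.039 = 30.84 mg/L.

30.8 mg/L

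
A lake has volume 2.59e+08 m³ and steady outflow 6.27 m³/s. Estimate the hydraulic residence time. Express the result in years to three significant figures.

1.31 yr

Q = 6.27 m³/s × 3.156e+07 s/yr = 1.979e+08 m³/yr.
Hydraulic residence time τ = V/Q = 2.59e+08/1.979e+08 = 1.309 yr.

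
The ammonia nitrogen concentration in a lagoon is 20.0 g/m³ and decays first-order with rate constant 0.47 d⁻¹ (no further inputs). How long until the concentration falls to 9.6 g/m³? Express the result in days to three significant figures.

t = ln(C₀/C)/k = ln(20.0/9.6)/0.47 = 0.734/0.47 = 1.562 d.

1.56 d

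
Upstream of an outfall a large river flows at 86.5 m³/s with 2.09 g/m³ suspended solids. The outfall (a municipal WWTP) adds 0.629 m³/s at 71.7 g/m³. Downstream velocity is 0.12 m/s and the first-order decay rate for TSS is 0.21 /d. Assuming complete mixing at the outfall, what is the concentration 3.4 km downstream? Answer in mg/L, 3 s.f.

After complete mixing, C₀ = (0.629·71.7 + 86.5·2.09) / 87.13 = 2.593 mg/L.
Travel time t = 3400 m / 0.12 m/s = 2.833e+04 s = 0.3279 d.
C = 2.593·exp(−0.21·0.3279) = 2.593·0.9335 = 2.42 mg/L.

2.42 mg/L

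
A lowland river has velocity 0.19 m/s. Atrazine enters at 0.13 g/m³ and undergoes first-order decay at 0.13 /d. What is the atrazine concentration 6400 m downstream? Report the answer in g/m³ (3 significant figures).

0.124 g/m³

Travel time t = 6400 m / 0.19 m/s = 6400/0.19 = 3.368e+04 s = 0.3899 d.
First-order decay: C = 0.13·exp(−0.13·0.3899) = 0.13·0.9506 = 0.1236 g/m³.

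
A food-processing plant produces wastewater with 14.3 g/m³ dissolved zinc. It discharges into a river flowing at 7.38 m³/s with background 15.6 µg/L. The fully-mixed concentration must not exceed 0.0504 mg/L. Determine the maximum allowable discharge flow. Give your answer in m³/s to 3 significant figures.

15.6 µg/L = 0.0156 mg/L.
Mass balance at complete mixing: C_std·(Q_w + Q_r) = Q_w·C_e + Q_r·C_b.
Rearranging, Q_w = Q_r·(C_std − C_b)/(C_e − C_std) = 7.38·(0.0504 − 0.0156) / (14.3 − 0.0504) = 0.01802 m³/s.

0.0180 m³/s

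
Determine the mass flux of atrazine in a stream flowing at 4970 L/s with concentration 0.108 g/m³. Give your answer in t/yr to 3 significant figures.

4970 L/s = 4.97 m³/s.
Mass flux = Q·C = 4.97 m³/s × 0.108 g/m³ = 0.5368 g/s.
= 0.5368 g/s × 31.56 = 16.94 t/yr.

16.9 t/yr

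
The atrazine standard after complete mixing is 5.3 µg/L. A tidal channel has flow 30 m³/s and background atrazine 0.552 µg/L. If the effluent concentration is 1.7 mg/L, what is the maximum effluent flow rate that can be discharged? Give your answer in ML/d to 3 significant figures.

0.552 µg/L = 0.000552 mg/L.
5.3 µg/L = 0.0053 mg/L.
Mass balance at complete mixing: C_std·(Q_w + Q_r) = Q_w·C_e + Q_r·C_b.
Rearranging, Q_w = Q_r·(C_std − C_b)/(C_e − C_std) = 30·(0.0053 − 0.000552) / (1.7 − 0.0053) = 0.08405 m³/s.
= 7.262 ML/d.

7.26 ML/d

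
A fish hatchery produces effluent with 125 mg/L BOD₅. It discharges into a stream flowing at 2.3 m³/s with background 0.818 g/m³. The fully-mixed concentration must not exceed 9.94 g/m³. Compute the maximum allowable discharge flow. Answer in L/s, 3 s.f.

Mass balance at complete mixing: C_std·(Q_w + Q_r) = Q_w·C_e + Q_r·C_b.
Rearranging, Q_w = Q_r·(C_std − C_b)/(C_e − C_std) = 2.3·(9.94 − 0.818) / (125 − 9.94) = 0.1823 m³/s.
= 182.3 L/s.

182 L/s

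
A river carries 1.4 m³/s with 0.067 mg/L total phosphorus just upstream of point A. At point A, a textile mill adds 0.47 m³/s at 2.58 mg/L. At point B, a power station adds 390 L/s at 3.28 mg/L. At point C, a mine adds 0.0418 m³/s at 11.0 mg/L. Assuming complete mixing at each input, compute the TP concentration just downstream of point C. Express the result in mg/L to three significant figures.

After input A: C = (1.4·0.067 + 0.47·2.58) / 1.87 = 0.6986 mg/L.
390 L/s = 0.39 m³/s.
After input B: C = (1.87·0.6986 + 0.39·3.28) / 2.26 = 1.144 mg/L.
After input C: C = (2.26·1.144 + 0.0418·11) / 2.302 = 1.323 mg/L.

1.32 mg/L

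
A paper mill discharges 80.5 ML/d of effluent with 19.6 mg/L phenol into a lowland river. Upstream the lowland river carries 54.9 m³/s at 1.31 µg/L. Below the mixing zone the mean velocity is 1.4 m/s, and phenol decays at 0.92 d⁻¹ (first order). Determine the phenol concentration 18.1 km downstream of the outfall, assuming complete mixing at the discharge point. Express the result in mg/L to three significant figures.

0.286 mg/L

80.5 ML/d = 0.9317 m³/s.
1.31 µg/L = 0.00131 mg/L.
After complete mixing, C₀ = (0.9317·19.6 + 54.9·0.00131) / 55.83 = 0.3284 mg/L.
Travel time t = 1.81e+04 m / 1.4 m/s = 1.293e+04 s = 0.1496 d.
C = 0.3284·exp(−0.92·0.1496) = 0.3284·0.8714 = 0.2861 mg/L.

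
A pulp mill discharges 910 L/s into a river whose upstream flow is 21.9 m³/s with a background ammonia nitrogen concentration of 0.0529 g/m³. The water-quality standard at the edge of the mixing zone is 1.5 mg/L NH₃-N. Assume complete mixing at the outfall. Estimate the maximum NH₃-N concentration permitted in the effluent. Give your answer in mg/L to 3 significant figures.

910 L/s = 0.91 m³/s.
Mass balance: 1.5·22.81 = 0.91·Cₑ + 21.9·0.0529.
Cₑ = (34.21 − 1.159) / 0.91 = 36.33 mg/L.

36.3 mg/L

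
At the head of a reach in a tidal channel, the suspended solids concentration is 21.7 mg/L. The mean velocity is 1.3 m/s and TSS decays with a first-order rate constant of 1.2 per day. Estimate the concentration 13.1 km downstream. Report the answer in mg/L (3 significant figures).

Travel time t = 13.1 km / 1.3 m/s = 1.31e+04/1.3 = 1.008e+04 s = 0.1166 d.
First-order decay: C = 21.7·exp(−1.2·0.1166) = 21.7·0.8694 = 18.87 mg/L.

18.9 mg/L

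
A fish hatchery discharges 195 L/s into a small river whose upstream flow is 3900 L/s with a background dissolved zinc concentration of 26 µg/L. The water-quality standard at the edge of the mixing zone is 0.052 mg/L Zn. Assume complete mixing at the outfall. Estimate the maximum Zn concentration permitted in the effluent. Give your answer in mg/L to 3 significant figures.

195 L/s = 0.195 m³/s.
3900 L/s = 3.9 m³/s.
26 µg/L = 0.026 mg/L.
Mass balance: 0.052·4.095 = 0.195·Cₑ + 3.9·0.026.
Cₑ = (0.2129 − 0.1014) / 0.195 = 0.572 mg/L.

0.572 mg/L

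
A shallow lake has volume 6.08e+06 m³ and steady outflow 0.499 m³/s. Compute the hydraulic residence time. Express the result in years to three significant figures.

Q = 0.499 m³/s × 3.156e+07 s/yr = 1.575e+07 m³/yr.
Hydraulic residence time τ = V/Q = 6.08e+06/1.575e+07 = 0.3861 yr.

0.386 yr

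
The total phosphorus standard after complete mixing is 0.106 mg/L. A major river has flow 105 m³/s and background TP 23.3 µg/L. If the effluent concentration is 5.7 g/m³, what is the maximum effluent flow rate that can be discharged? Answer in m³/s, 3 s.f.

1.55 m³/s

23.3 µg/L = 0.0233 mg/L.
Mass balance at complete mixing: C_std·(Q_w + Q_r) = Q_w·C_e + Q_r·C_b.
Rearranging, Q_w = Q_r·(C_std − C_b)/(C_e − C_std) = 105·(0.106 − 0.0233) / (5.7 − 0.106) = 1.552 m³/s.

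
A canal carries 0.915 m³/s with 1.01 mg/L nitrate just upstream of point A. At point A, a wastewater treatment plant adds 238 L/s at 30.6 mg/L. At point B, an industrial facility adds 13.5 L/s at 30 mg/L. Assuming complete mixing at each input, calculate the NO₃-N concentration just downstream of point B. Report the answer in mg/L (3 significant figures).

7.38 mg/L

238 L/s = 0.238 m³/s.
After input A: C = (0.915·1.01 + 0.238·30.6) / 1.153 = 7.118 mg/L.
13.5 L/s = 0.0135 m³/s.
After input B: C = (1.153·7.118 + 0.0135·30) / 1.167 = 7.383 mg/L.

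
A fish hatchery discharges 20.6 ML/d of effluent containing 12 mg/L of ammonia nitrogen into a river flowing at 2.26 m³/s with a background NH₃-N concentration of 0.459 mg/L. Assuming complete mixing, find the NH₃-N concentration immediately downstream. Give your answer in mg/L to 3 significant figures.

1.56 mg/L

20.6 ML/d = 0.2384 m³/s.
By mass balance at complete mixing, C = (0.2384·12 + 2.26·0.459) / (0.2384 + 2.26) = 3.898/2.498 = 1.56 mg/L.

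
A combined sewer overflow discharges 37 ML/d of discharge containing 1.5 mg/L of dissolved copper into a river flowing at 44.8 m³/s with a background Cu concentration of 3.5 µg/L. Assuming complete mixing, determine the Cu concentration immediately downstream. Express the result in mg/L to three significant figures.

0.0177 mg/L

37 ML/d = 0.4282 m³/s.
3.5 µg/L = 0.0035 mg/L.
Flow-weighted mixing gives C = (0.4282·1.5 + 44.8·0.0035) / (0.4282 + 44.8) = 0.7992/45.23 = 0.01767 mg/L.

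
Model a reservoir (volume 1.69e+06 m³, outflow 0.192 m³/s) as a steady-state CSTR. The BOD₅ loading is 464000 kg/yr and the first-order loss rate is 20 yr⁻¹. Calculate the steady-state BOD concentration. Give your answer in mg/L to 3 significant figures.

Outflow Q = 0.192 m³/s × 3.156e+07 s/yr = 6.059e+06 m³/yr.
Steady-state CSTR mass balance: W = Q·C + k·V·C, so C = W/(Q + kV).
Q + kV = 6.059e+06 + 20·1.69e+06 = 3.986e+07 m³/yr.
C = 464000/3.986e+07 = 0.01164 kg/m³ = 11.64 mg/L.

11.6 mg/L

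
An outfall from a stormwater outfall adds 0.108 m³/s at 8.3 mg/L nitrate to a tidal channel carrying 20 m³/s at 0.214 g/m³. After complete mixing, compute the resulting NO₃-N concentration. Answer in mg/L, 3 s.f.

0.257 mg/L

Flow-weighted mixing gives C = (0.108·8.3 + 20·0.214) / (0.108 + 20) = 5.176/20.11 = 0.2574 mg/L.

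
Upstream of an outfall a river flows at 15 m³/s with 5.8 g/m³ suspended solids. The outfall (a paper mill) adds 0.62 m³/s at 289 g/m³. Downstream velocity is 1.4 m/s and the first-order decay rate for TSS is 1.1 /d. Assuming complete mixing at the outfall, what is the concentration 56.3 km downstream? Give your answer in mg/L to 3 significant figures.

After complete mixing, C₀ = (0.62·289 + 15·5.8) / 15.62 = 17.04 mg/L.
Travel time t = 5.63e+04 m / 1.4 m/s = 4.021e+04 s = 0.4654 d.
C = 17.04·exp(−1.1·0.4654) = 17.04·0.5993 = 10.21 mg/L.

10.2 mg/L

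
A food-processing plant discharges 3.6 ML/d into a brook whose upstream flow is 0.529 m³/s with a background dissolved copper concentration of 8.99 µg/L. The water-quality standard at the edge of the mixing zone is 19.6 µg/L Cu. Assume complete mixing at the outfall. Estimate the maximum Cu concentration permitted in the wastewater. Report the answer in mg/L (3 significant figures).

0.154 mg/L

3.6 ML/d = 0.04167 m³/s.
8.99 µg/L = 0.00899 mg/L.
19.6 µg/L = 0.0196 mg/L.
Mass balance: 0.0196·0.5707 = 0.04167·Cₑ + 0.529·0.00899.
Cₑ = (0.01119 − 0.004756) / 0.04167 = 0.1543 mg/L.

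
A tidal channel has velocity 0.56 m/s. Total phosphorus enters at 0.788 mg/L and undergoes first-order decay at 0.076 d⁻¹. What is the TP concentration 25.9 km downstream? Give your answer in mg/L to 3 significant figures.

0.757 mg/L

Travel time t = 25.9 km / 0.56 m/s = 2.59e+04/0.56 = 4.625e+04 s = 0.5353 d.
First-order decay: C = 0.788·exp(−0.076·0.5353) = 0.788·0.9601 = 0.7566 mg/L.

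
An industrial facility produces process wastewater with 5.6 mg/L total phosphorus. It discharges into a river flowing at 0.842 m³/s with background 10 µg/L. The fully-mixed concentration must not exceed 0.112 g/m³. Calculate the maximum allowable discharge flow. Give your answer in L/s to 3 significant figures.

15.6 L/s

10 µg/L = 0.01 mg/L.
Mass balance at complete mixing: C_std·(Q_w + Q_r) = Q_w·C_e + Q_r·C_b.
Rearranging, Q_w = Q_r·(C_std − C_b)/(C_e − C_std) = 0.842·(0.112 − 0.01) / (5.6 − 0.112) = 0.01565 m³/s.
= 15.65 L/s.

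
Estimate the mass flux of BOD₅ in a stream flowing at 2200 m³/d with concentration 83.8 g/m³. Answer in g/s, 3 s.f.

2200 m³/d = 0.02546 m³/s.
Mass flux = Q·C = 0.02546 m³/s × 83.8 g/m³ = 2.134 g/s.

2.13 g/s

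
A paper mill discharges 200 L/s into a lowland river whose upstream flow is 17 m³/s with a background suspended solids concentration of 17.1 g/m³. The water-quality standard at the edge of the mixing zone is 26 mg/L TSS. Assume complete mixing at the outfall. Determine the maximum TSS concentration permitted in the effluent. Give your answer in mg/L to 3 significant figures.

200 L/s = 0.2 m³/s.
Mass balance: 26·17.2 = 0.2·Cₑ + 17·17.1.
Cₑ = (447.2 − 290.7) / 0.2 = 782.5 mg/L.

782 mg/L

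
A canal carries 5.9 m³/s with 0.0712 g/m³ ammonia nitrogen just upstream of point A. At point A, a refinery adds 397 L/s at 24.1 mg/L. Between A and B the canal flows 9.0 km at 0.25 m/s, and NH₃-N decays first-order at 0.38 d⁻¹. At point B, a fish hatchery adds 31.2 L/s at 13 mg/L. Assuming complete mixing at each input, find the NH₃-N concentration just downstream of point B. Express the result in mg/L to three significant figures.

397 L/s = 0.397 m³/s.
After input A: C = (5.9·0.0712 + 0.397·24.1) / 6.297 = 1.586 mg/L.
Over the 9.0 km reach to input B (t = 3.6e+04 s = 0.4167 d), decay gives C = 1.586·exp(−0.38·0.4167) = 1.354 mg/L.
31.2 L/s = 0.0312 m³/s.
After input B: C = (6.297·1.354 + 0.0312·13) / 6.328 = 1.411 mg/L.

1.41 mg/L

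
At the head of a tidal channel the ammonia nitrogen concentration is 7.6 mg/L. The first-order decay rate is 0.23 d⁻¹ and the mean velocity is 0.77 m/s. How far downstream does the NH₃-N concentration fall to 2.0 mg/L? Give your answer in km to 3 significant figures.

386 km

From C = C₀·e^(−kt), t = ln(C₀/C)/k = ln(7.6/2.0)/0.23 = 1.335/0.23 = 5.804 d.
Distance = v·t = 0.77 m/s × 5.015e+05 s = 3.862e+05 m = 386.2 km.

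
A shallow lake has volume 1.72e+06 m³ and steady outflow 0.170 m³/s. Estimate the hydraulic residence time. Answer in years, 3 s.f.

0.321 yr

Q = 0.170 m³/s × 3.156e+07 s/yr = 5.365e+06 m³/yr.
Hydraulic residence time τ = V/Q = 1.72e+06/5.365e+06 = 0.3206 yr.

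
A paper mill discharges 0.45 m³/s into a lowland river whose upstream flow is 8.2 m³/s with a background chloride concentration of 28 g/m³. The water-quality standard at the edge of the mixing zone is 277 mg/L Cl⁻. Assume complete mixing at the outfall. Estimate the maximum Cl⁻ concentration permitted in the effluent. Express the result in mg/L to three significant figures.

4810 mg/L

Mass balance: 277·8.65 = 0.45·Cₑ + 8.2·28.
Cₑ = (2396 − 229.6) / 0.45 = 4814 mg/L.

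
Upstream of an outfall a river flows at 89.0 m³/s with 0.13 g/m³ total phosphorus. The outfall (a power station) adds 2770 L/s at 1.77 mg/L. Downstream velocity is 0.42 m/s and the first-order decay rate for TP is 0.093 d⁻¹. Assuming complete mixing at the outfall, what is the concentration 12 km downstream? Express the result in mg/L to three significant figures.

2770 L/s = 2.77 m³/s.
After complete mixing, C₀ = (2.77·1.77 + 89·0.13) / 91.77 = 0.1795 mg/L.
Travel time t = 1.2e+04 m / 0.42 m/s = 2.857e+04 s = 0.3307 d.
C = 0.1795·exp(−0.093·0.3307) = 0.1795·0.9697 = 0.1741 mg/L.

0.174 mg/L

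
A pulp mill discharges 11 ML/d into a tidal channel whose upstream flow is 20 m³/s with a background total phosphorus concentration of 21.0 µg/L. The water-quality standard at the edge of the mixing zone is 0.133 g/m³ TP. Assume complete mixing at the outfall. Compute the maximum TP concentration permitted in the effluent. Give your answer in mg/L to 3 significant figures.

17.7 mg/L

11 ML/d = 0.1273 m³/s.
21.0 µg/L = 0.021 mg/L.
Mass balance: 0.133·20.13 = 0.1273·Cₑ + 20·0.021.
Cₑ = (2.677 − 0.42) / 0.1273 = 17.73 mg/L.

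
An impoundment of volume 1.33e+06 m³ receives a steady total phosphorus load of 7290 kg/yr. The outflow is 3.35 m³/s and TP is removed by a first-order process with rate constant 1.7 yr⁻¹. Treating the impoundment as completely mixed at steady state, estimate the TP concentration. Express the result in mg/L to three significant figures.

0.0675 mg/L

Outflow Q = 3.35 m³/s × 3.156e+07 s/yr = 1.057e+08 m³/yr.
Steady-state CSTR mass balance: W = Q·C + k·V·C, so C = W/(Q + kV).
Q + kV = 1.057e+08 + 1.7·1.33e+06 = 1.08e+08 m³/yr.
C = 7290/1.08e+08 = 6.751e-05 kg/m³ = 0.06751 mg/L.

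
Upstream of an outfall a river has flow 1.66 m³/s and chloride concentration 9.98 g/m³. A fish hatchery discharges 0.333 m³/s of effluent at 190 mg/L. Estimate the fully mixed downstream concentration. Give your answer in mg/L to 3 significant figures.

By mass balance at complete mixing, C = (0.333·190 + 1.66·9.98) / (0.333 + 1.66) = 79.84/1.993 = 40.06 mg/L.

40.1 mg/L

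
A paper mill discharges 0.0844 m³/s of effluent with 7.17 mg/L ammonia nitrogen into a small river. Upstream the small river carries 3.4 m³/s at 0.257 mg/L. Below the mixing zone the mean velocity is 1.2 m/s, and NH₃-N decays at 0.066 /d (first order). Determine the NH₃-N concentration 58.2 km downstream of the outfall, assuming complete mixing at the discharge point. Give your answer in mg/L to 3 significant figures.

0.409 mg/L

After complete mixing, C₀ = (0.0844·7.17 + 3.4·0.257) / 3.484 = 0.4244 mg/L.
Travel time t = 5.82e+04 m / 1.2 m/s = 4.85e+04 s = 0.5613 d.
C = 0.4244·exp(−0.066·0.5613) = 0.4244·0.9636 = 0.409 mg/L.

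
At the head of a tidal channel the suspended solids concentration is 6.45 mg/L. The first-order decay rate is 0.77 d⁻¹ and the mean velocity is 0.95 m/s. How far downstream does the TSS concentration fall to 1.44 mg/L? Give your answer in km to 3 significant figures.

160 km

From C = C₀·e^(−kt), t = ln(C₀/C)/k = ln(6.45/1.44)/0.77 = 1.499/0.77 = 1.947 d.
Distance = v·t = 0.95 m/s × 1.682e+05 s = 1.598e+05 m = 159.8 km.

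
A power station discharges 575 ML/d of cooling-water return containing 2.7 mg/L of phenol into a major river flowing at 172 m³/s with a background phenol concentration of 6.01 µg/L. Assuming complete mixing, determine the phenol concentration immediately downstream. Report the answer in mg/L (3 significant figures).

0.106 mg/L

575 ML/d = 6.655 m³/s.
6.01 µg/L = 0.00601 mg/L.
By mass balance at complete mixing, C = (6.655·2.7 + 172·0.00601) / (6.655 + 172) = 19/178.7 = 0.1064 mg/L.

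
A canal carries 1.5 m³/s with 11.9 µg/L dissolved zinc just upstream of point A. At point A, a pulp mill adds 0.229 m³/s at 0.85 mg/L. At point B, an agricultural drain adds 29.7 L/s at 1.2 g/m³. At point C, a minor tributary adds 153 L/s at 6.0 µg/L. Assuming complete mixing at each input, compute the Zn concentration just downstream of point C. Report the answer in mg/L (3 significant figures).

0.130 mg/L

11.9 µg/L = 0.0119 mg/L.
After input A: C = (1.5·0.0119 + 0.229·0.85) / 1.729 = 0.1229 mg/L.
29.7 L/s = 0.0297 m³/s.
After input B: C = (1.729·0.1229 + 0.0297·1.2) / 1.759 = 0.1411 mg/L.
153 L/s = 0.153 m³/s.
6.0 µg/L = 0.006 mg/L.
After input C: C = (1.759·0.1411 + 0.153·0.006) / 1.912 = 0.1303 mg/L.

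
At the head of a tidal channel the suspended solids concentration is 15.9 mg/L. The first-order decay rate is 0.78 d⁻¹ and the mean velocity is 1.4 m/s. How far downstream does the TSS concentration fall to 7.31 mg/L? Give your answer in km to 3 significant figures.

121 km

From C = C₀·e^(−kt), t = ln(C₀/C)/k = ln(15.9/7.31)/0.78 = 0.7771/0.78 = 0.9963 d.
Distance = v·t = 1.4 m/s × 8.608e+04 s = 1.205e+05 m = 120.5 km.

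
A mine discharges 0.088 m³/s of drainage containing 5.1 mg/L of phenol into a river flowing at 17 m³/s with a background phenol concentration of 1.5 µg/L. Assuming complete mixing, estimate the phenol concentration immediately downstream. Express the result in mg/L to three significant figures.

0.0278 mg/L

1.5 µg/L = 0.0015 mg/L.
Conservation of mass across the mixing zone: C = (0.088·5.1 + 17·0.0015) / (0.088 + 17) = 0.4743/17.09 = 0.02776 mg/L.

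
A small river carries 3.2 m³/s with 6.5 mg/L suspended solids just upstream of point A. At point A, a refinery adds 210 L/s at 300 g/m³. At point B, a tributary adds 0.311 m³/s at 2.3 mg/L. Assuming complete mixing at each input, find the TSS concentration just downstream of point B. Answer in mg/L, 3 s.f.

210 L/s = 0.21 m³/s.
After input A: C = (3.2·6.5 + 0.21·300) / 3.41 = 24.57 mg/L.
After input B: C = (3.41·24.57 + 0.311·2.3) / 3.721 = 22.71 mg/L.

22.7 mg/L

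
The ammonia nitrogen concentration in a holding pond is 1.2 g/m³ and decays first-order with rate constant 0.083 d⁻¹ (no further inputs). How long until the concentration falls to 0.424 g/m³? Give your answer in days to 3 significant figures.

t = ln(C₀/C)/k = ln(1.2/0.424)/0.083 = 1.04/0.083 = 12.53 d.

12.5 d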